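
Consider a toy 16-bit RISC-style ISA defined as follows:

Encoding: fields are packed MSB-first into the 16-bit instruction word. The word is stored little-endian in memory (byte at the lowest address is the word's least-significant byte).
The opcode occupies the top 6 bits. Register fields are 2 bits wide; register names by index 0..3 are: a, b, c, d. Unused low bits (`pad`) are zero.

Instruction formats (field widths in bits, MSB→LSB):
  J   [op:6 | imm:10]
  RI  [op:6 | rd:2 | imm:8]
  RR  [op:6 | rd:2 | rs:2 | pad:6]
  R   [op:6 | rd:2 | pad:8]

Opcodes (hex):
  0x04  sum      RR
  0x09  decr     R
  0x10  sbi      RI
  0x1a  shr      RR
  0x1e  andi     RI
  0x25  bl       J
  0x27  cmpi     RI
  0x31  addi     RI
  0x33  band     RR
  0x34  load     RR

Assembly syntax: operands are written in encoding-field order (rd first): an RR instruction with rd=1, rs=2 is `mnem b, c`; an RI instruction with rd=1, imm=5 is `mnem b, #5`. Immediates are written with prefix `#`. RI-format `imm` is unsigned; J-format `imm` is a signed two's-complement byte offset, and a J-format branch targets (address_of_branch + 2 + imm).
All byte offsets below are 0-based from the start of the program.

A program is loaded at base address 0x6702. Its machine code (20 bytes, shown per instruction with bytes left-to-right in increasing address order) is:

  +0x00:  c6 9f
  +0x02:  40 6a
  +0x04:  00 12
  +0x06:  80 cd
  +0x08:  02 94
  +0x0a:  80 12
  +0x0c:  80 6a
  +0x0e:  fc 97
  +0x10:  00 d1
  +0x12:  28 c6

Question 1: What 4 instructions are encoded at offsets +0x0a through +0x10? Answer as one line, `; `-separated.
sum c, c; shr c, c; bl #-4; load b, a

[0a] 80 12 → 0x1280
  op=0x1280>>10=0x4 ⇒ sum (RR)
  [9:8] rd=2 = c
  [7:6] rs=2 = c
[0c] 80 6a → 0x6a80
  op=0x6a80>>10=0x1a ⇒ shr (RR)
  [9:8] rd=2 = c
  [7:6] rs=2 = c
[0e] fc 97 → 0x97fc
  op=0x97fc>>10=0x25 ⇒ bl (J)
  [9:0] imm=1020 (s10→-4) = #-4
[10] 00 d1 → 0xd100
  op=0xd100>>10=0x34 ⇒ load (RR)
  [9:8] rd=1 = b
  [7:6] rs=0 = a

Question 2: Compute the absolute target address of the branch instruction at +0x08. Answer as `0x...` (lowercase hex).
+0x08: 02 94 ⇒ word 0x9402 (little)
  top 6b → 0x25 → bl [J]
  [9:0] imm=2 = #2
  target = base 0x6702 + off 0x08 + 2 + imm 2 = 0x670e

0x670e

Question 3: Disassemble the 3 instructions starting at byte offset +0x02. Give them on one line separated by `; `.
shr c, b; sum c, a; band b, c

@+02  little-endian(40 6a) = 0x6a40
  opcode bits[15:10]=0x1a: shr/RR
  [9:8] rd=2 = c
  [7:6] rs=1 = b
@+04  little-endian(00 12) = 0x1200
  opcode bits[15:10]=0x4: sum/RR
  [9:8] rd=2 = c
  [7:6] rs=0 = a
@+06  little-endian(80 cd) = 0xcd80
  opcode bits[15:10]=0x33: band/RR
  [9:8] rd=1 = b
  [7:6] rs=2 = c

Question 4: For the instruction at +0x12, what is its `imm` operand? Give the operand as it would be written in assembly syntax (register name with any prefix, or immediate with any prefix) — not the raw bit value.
off 0x12: read 28 c6 as little → 0xc628
  top 6b → 0x31 → addi [RI]
  rd@[9:8]=0x2 ⇒ c
  imm@[7:0]=0x28 ⇒ #40

#40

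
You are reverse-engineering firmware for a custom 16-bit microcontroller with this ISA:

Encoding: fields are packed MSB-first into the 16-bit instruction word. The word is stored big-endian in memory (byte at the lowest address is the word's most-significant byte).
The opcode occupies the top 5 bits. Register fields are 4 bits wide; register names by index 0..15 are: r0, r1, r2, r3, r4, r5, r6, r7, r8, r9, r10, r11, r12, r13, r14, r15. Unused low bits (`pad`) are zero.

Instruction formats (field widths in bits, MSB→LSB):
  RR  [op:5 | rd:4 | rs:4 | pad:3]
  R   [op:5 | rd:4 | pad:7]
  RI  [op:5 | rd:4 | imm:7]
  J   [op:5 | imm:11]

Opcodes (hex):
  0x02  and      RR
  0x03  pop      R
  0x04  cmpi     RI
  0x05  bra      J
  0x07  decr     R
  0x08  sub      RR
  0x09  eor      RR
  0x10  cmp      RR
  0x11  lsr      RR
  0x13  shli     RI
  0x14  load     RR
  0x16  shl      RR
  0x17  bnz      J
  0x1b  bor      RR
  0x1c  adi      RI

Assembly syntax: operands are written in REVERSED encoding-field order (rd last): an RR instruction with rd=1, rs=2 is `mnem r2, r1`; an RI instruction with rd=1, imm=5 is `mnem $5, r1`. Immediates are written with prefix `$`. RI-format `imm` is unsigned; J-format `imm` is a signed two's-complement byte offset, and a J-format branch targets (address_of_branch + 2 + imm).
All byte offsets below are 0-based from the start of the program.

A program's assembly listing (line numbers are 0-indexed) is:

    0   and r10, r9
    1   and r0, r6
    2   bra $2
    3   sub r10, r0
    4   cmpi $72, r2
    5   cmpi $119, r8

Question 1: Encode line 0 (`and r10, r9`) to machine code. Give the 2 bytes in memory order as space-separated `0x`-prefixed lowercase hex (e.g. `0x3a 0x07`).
0x14 0xd0

L0: and op=0x2:5|rd=9:4|rs=10:4|pad=0:3 ⇒ 0x14d0 ⇒ big 14 d0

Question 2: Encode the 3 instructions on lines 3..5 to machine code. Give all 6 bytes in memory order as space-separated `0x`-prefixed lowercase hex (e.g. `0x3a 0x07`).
0x40 0x50 0x21 0x48 0x24 0x77

3. sub fields op=0x8:5|rd=0:4|rs=10:4|pad=0:3 → word 4050h → 40 50
4. cmpi fields op=0x4:5|rd=2:4|imm=72:7 → word 2148h → 21 48
5. cmpi fields op=0x4:5|rd=8:4|imm=119:7 → word 2477h → 24 77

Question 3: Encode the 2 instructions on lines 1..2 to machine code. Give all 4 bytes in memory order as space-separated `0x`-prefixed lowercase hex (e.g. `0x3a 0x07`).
line 1 (and): pack op=0x2:5|rd=6:4|rs=0:4|pad=0:3 = 0x1300; big→ 13 00
line 2 (bra): pack op=0x5:5|imm=2:11 = 0x2802; big→ 28 02

0x13 0x00 0x28 0x02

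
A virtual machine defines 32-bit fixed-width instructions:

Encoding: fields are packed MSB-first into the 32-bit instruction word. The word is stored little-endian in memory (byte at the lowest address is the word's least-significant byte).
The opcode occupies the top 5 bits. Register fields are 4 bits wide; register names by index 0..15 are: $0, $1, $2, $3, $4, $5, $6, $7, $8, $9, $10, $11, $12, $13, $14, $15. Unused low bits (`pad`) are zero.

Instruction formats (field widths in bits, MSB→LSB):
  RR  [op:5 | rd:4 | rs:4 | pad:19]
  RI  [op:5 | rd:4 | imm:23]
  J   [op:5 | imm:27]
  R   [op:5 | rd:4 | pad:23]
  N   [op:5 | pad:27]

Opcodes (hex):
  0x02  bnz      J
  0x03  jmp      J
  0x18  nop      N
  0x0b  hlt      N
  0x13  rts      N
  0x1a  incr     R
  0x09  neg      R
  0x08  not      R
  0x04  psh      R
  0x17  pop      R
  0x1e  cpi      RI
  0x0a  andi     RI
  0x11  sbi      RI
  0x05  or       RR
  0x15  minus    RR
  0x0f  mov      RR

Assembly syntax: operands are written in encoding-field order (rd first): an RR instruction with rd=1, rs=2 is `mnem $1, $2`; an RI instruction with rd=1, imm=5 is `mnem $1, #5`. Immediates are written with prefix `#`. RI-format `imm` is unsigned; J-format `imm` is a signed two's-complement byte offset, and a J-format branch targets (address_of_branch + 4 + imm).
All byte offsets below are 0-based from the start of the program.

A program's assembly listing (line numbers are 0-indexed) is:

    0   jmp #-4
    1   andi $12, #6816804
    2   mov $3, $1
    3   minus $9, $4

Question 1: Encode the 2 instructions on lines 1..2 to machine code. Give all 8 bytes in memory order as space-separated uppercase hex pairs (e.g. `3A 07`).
L1: andi op=0xa:5|rd=12:4|imm=6816804:23 ⇒ 0x56680424 ⇒ little 24 04 68 56
L2: mov op=0xf:5|rd=3:4|rs=1:4|pad=0:19 ⇒ 0x79880000 ⇒ little 00 00 88 79

24 04 68 56 00 00 88 79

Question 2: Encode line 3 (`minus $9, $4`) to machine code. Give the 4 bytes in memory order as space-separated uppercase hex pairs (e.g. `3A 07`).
3. minus fields op=0x15:5|rd=9:4|rs=4:4|pad=0:19 → word aca00000h → 00 00 a0 ac

00 00 A0 AC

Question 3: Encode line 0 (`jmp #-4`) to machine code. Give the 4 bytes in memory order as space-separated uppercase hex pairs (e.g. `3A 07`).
line 0 (jmp): pack op=0x3:5|imm=-4:27 = 0x1ffffffc; little→ fc ff ff 1f

FC FF FF 1F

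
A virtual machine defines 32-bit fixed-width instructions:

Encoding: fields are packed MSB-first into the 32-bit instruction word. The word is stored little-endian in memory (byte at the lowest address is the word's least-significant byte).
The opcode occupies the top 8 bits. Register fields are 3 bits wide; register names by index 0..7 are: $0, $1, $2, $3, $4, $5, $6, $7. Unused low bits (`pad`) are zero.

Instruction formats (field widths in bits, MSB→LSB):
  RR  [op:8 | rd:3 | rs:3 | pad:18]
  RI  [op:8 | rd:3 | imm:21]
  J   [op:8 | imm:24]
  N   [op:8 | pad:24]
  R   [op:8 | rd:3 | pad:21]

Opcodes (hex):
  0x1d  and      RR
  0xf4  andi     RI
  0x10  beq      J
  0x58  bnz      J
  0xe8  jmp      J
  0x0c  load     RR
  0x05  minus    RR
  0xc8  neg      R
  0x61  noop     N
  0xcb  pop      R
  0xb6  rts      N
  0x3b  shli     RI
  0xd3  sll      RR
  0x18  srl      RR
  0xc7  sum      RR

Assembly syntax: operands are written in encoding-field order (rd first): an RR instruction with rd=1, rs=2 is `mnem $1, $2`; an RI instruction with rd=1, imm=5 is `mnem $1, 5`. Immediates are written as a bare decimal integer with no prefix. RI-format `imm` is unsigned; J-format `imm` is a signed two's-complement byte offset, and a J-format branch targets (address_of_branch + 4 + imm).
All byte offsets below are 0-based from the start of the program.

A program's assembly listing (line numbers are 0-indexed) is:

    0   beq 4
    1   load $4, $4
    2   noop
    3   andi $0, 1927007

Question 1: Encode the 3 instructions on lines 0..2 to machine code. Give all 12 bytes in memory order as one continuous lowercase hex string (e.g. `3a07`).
L0: beq op=0x10:8|imm=4:24 ⇒ 0x10000004 ⇒ little 04 00 00 10
L1: load op=0xc:8|rd=4:3|rs=4:3|pad=0:18 ⇒ 0x0c900000 ⇒ little 00 00 90 0c
L2: noop op=0x61:8|pad=0:24 ⇒ 0x61000000 ⇒ little 00 00 00 61

040000100000900c00000061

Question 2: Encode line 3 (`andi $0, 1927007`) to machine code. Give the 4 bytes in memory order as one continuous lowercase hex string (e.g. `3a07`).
line 3 (andi): pack op=0xf4:8|rd=0:3|imm=1927007:21 = 0xf41d675f; little→ 5f 67 1d f4

5f671df4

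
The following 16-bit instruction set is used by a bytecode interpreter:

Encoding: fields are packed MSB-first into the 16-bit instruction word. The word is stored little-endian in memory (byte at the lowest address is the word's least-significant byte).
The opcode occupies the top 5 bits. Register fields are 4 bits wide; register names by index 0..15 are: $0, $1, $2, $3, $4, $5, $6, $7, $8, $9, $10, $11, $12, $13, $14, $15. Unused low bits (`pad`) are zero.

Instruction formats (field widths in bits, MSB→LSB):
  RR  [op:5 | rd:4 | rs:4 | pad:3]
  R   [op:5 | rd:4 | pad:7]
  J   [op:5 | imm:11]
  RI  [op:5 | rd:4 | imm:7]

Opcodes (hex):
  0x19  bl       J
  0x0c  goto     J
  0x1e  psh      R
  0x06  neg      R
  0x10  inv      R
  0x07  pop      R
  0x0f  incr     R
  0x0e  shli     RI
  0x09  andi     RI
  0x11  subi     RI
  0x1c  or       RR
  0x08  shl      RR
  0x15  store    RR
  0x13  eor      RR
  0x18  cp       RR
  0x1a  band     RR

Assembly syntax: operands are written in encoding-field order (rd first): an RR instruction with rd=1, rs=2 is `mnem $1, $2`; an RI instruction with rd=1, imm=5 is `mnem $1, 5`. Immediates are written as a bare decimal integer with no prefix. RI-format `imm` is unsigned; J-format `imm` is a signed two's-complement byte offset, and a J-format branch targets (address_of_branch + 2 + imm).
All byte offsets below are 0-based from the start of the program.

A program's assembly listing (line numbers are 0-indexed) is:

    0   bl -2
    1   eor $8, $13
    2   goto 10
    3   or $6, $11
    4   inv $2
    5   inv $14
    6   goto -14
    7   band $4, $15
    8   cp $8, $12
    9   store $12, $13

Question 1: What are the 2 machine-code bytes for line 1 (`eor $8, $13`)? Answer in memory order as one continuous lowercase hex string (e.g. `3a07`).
1. eor fields op=0x13:5|rd=8:4|rs=13:4|pad=0:3 → word 9c68h → 68 9c

689c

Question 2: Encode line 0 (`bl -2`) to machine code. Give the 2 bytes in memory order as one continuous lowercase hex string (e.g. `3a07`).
fecf

0. bl fields op=0x19:5|imm=-2:11 → word cffeh → fe cf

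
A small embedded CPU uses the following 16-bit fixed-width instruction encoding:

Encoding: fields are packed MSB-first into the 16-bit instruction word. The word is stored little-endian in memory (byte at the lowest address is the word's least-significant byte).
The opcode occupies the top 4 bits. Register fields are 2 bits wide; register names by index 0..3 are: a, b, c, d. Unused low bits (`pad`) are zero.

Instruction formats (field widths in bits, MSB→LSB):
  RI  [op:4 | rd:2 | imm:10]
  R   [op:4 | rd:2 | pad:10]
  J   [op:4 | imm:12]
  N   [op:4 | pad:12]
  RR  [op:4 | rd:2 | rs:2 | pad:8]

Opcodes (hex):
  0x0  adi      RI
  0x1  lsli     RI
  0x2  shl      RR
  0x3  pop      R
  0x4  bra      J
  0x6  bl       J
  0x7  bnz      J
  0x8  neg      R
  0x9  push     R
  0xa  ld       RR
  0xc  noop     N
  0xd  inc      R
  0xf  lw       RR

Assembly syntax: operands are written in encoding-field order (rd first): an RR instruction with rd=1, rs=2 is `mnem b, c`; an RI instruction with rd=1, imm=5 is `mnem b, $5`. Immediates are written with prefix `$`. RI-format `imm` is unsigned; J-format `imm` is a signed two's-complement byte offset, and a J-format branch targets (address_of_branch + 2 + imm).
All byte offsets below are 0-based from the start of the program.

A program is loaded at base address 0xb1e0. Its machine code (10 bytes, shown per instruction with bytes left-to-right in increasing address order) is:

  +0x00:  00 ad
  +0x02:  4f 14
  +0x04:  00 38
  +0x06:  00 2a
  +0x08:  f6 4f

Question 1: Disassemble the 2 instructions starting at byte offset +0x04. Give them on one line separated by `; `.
[04] 00 38 → 0x3800
  op=0x3800>>12=0x3 ⇒ pop (R)
  [11:10] rd=2 = c
[06] 00 2a → 0x2a00
  op=0x2a00>>12=0x2 ⇒ shl (RR)
  [11:10] rd=2 = c
  [9:8] rs=2 = c

pop c; shl c, c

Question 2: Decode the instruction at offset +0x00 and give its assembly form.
ld d, b

off 0x00: read 00 ad as little → 0xad00
  op=0xad00>>12=0xa ⇒ ld (RR)
  rd@[11:10]=0x3 ⇒ d
  rs@[9:8]=0x1 ⇒ b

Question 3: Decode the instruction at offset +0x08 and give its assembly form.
bra $-10

@+08  little-endian(f6 4f) = 0x4ff6
  top 4b → 0x4 → bra [J]
  [11:0] imm=4086 (s12→-10) = $-10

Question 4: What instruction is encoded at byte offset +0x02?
[02] 4f 14 → 0x144f
  op=0x144f>>12=0x1 ⇒ lsli (RI)
  rd@[11:10]=0x1 ⇒ b
  imm@[9:0]=0x4f ⇒ $79

lsli b, $79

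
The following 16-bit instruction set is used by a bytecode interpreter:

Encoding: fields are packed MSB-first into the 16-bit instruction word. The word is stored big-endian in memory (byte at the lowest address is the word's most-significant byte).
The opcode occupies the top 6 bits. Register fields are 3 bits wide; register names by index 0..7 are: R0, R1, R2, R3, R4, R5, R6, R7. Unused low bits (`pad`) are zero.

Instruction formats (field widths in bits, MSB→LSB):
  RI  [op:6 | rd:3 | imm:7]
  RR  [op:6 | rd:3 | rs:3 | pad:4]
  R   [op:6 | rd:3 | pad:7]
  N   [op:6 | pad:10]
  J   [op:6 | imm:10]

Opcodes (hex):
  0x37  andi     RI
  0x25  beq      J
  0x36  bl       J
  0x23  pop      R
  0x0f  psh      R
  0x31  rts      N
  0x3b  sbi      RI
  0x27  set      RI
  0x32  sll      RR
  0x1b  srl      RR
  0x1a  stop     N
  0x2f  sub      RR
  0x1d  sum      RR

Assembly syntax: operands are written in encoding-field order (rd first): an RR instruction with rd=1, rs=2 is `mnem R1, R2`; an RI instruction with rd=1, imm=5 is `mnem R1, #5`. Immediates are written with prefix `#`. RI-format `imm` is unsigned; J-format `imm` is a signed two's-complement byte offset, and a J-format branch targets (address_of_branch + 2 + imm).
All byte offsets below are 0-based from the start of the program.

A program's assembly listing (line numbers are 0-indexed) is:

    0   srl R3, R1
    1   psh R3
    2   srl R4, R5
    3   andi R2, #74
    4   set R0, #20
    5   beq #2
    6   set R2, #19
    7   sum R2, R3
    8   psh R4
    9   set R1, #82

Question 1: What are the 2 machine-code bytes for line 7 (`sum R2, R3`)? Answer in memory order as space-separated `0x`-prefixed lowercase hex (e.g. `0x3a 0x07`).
0x75 0x30

7. sum fields op=0x1d:6|rd=2:3|rs=3:3|pad=0:4 → word 7530h → 75 30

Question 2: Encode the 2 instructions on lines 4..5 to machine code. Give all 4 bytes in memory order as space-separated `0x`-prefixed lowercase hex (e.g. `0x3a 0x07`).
4. set fields op=0x27:6|rd=0:3|imm=20:7 → word 9c14h → 9c 14
5. beq fields op=0x25:6|imm=2:10 → word 9402h → 94 02

0x9c 0x14 0x94 0x02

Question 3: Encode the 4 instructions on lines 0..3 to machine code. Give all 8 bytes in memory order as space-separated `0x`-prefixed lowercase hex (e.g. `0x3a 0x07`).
0x6d 0x90 0x3d 0x80 0x6e 0x50 0xdd 0x4a

L0: srl op=0x1b:6|rd=3:3|rs=1:3|pad=0:4 ⇒ 0x6d90 ⇒ big 6d 90
L1: psh op=0xf:6|rd=3:3|pad=0:7 ⇒ 0x3d80 ⇒ big 3d 80
L2: srl op=0x1b:6|rd=4:3|rs=5:3|pad=0:4 ⇒ 0x6e50 ⇒ big 6e 50
L3: andi op=0x37:6|rd=2:3|imm=74:7 ⇒ 0xdd4a ⇒ big dd 4a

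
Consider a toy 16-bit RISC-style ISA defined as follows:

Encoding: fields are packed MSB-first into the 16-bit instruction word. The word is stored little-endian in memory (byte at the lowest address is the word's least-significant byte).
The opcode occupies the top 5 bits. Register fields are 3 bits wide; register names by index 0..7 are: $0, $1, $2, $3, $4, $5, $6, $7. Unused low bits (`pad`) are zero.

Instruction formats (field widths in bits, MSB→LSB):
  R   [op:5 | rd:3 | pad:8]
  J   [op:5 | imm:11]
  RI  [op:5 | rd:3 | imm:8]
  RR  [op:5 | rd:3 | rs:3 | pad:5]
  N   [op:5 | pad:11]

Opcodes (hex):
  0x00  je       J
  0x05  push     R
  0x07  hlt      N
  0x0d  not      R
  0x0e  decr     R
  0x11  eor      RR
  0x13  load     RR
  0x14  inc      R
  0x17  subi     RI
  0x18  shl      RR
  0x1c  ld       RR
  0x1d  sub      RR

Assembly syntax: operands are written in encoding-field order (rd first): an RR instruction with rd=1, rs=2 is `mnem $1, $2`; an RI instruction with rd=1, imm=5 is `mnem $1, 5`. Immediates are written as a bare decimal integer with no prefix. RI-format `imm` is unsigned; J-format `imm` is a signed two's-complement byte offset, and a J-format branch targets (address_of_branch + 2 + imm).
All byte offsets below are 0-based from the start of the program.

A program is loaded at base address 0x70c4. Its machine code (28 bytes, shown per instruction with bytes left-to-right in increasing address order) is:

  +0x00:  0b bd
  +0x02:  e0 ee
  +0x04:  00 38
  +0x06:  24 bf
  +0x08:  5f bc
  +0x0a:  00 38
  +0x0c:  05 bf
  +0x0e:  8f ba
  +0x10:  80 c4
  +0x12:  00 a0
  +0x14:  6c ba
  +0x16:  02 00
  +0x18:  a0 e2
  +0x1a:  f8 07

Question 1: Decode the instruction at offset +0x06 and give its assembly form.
off 0x06: read 24 bf as little → 0xbf24
  top 5b → 0x17 → subi [RI]
  [10:8] rd=7 = $7
  [7:0] imm=36 = 36

subi $7, 36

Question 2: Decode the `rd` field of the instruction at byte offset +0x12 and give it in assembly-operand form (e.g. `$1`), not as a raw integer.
$0

+0x12: 00 a0 ⇒ word 0xa000 (little)
  op=0xa000>>11=0x14 ⇒ inc (R)
  rd: (w>>8)&0x7=0x0 → $0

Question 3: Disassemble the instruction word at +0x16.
je 2

off 0x16: read 02 00 as little → 0x0002
  opcode bits[15:11]=0x0: je/J
  [10:0] imm=2 = 2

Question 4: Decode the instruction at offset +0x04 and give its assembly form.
+0x04: 00 38 ⇒ word 0x3800 (little)
  top 5b → 0x7 → hlt [N]

hlt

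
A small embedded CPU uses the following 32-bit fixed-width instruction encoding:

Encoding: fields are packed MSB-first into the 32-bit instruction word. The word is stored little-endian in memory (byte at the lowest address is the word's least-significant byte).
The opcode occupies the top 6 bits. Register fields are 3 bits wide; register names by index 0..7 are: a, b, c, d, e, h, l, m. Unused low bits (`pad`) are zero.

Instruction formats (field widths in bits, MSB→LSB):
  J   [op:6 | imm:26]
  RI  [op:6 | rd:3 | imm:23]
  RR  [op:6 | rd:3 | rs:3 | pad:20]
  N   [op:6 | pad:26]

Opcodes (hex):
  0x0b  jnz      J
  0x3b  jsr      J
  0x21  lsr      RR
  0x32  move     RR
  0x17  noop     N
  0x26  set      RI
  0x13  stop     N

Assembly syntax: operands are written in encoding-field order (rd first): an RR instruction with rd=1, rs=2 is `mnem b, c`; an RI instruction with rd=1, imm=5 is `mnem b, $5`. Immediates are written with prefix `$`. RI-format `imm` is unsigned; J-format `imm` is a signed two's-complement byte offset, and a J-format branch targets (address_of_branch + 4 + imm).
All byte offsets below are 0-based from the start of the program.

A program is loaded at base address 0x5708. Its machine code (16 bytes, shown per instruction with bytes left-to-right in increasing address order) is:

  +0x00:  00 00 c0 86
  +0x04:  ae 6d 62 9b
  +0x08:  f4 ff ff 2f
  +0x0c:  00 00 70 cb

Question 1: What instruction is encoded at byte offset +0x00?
@+00  little-endian(00 00 c0 86) = 0x86c00000
  top 6b → 0x21 → lsr [RR]
  [25:23] rd=5 = h
  [22:20] rs=4 = e

lsr h, e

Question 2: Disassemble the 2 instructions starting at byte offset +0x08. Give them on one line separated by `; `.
jnz $-12; move l, m

+0x08: f4 ff ff 2f ⇒ word 0x2ffffff4 (little)
  op=0x2ffffff4>>26=0xb ⇒ jnz (J)
  [25:0] imm=67108852 (s26→-12) = $-12
+0x0c: 00 00 70 cb ⇒ word 0xcb700000 (little)
  op=0xcb700000>>26=0x32 ⇒ move (RR)
  [25:23] rd=6 = l
  [22:20] rs=7 = m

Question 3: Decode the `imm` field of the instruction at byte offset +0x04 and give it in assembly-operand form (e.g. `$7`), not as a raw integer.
@+04  little-endian(ae 6d 62 9b) = 0x9b626dae
  opcode bits[31:26]=0x26: set/RI
  rd: (w>>23)&0x7=0x6 → l
  imm: (w>>0)&0x7fffff=0x626dae → $6450606

$6450606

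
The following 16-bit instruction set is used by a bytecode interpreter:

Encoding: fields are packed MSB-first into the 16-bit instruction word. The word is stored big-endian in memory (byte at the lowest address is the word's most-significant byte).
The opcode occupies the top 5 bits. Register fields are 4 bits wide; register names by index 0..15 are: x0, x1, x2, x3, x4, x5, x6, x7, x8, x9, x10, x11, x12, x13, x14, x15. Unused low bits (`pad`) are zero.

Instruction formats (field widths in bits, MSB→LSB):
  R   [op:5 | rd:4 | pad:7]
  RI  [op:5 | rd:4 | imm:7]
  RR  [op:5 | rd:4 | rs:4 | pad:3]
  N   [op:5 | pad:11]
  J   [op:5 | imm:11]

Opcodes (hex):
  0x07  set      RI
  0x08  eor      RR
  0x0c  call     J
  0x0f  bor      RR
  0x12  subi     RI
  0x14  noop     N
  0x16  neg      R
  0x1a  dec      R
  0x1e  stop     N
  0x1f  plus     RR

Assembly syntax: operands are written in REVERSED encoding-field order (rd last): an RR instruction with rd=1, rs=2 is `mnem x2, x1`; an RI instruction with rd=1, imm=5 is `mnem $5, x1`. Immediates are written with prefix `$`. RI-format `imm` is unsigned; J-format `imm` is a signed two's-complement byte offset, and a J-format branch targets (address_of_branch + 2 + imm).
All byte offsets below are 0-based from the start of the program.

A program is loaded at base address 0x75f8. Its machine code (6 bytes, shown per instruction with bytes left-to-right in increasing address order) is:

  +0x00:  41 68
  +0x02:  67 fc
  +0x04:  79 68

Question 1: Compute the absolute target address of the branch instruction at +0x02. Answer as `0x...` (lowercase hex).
0x75f8

@+02  big-endian(67 fc) = 0x67fc
  op=0x67fc>>11=0xc ⇒ call (J)
  [10:0] imm=2044 (s11→-4) = $-4
  target = base 0x75f8 + off 0x02 + 2 + imm -4 = 0x75f8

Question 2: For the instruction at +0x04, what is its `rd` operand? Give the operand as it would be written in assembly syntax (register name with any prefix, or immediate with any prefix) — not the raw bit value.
x2

[04] 79 68 → 0x7968
  opcode bits[15:11]=0xf: bor/RR
  rd: (w>>7)&0xf=0x2 → x2
  rs: (w>>3)&0xf=0xd → x13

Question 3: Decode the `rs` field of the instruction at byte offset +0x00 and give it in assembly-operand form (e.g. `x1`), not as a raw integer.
x13

@+00  big-endian(41 68) = 0x4168
  opcode bits[15:11]=0x8: eor/RR
  [10:7] rd=2 = x2
  [6:3] rs=13 = x13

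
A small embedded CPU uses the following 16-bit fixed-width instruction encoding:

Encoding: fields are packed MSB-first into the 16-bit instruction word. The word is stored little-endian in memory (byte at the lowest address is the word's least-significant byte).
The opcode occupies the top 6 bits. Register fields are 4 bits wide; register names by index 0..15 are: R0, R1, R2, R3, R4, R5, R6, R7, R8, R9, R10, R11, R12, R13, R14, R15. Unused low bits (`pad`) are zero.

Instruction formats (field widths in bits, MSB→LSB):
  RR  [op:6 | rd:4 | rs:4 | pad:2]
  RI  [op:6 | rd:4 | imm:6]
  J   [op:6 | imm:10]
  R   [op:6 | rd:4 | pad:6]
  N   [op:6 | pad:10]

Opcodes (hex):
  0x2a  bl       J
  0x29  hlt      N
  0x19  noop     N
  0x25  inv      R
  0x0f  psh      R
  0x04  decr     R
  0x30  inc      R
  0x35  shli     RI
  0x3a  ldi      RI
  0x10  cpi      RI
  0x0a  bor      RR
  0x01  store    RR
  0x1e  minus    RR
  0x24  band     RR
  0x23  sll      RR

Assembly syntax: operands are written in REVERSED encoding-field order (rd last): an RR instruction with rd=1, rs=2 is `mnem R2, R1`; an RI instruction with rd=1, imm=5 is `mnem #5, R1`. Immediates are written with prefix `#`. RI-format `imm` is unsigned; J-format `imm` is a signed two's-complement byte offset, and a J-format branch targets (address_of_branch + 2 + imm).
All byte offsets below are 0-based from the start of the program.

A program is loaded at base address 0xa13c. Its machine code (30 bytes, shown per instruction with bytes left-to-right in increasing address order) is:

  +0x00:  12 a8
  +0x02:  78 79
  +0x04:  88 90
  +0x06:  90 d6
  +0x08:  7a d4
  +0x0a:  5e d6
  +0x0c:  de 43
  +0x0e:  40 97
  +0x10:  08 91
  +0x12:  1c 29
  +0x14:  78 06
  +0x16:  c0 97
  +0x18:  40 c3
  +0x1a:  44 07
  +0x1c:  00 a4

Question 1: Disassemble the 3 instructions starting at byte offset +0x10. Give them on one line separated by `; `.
[10] 08 91 → 0x9108
  op=0x9108>>10=0x24 ⇒ band (RR)
  rd: (w>>6)&0xf=0x4 → R4
  rs: (w>>2)&0xf=0x2 → R2
[12] 1c 29 → 0x291c
  op=0x291c>>10=0xa ⇒ bor (RR)
  rd: (w>>6)&0xf=0x4 → R4
  rs: (w>>2)&0xf=0x7 → R7
[14] 78 06 → 0x0678
  op=0x0678>>10=0x1 ⇒ store (RR)
  rd: (w>>6)&0xf=0x9 → R9
  rs: (w>>2)&0xf=0xe → R14

band R2, R4; bor R7, R4; store R14, R9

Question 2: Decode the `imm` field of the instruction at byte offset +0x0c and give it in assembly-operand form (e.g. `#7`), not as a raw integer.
#30

@+0c  little-endian(de 43) = 0x43de
  op=0x43de>>10=0x10 ⇒ cpi (RI)
  rd@[9:6]=0xf ⇒ R15
  imm@[5:0]=0x1e ⇒ #30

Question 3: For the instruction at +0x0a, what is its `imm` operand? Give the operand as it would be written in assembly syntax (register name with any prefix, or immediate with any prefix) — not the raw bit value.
#30

off 0x0a: read 5e d6 as little → 0xd65e
  op=0xd65e>>10=0x35 ⇒ shli (RI)
  [9:6] rd=9 = R9
  [5:0] imm=30 = #30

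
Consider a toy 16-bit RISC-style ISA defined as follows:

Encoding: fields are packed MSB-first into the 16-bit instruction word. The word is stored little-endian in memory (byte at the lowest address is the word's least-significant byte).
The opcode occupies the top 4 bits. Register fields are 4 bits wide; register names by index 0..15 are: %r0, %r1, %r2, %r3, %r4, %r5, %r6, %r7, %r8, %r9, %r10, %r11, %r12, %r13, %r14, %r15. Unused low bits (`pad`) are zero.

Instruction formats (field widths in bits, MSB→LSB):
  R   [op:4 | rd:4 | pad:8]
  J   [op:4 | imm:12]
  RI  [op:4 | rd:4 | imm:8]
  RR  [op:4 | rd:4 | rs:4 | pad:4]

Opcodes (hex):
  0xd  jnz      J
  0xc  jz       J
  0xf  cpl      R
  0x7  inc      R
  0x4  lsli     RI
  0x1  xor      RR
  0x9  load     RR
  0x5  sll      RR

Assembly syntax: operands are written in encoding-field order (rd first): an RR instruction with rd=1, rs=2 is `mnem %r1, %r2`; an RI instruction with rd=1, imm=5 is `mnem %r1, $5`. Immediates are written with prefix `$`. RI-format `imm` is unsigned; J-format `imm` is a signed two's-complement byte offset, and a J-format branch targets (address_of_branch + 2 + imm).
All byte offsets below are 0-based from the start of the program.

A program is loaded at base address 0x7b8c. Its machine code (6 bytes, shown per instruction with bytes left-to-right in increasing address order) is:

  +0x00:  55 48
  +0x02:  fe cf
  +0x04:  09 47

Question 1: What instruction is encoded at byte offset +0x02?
jz $-2

@+02  little-endian(fe cf) = 0xcffe
  top 4b → 0xc → jz [J]
  [11:0] imm=4094 (s12→-2) = $-2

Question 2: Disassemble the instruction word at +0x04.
[04] 09 47 → 0x4709
  op=0x4709>>12=0x4 ⇒ lsli (RI)
  rd: (w>>8)&0xf=0x7 → %r7
  imm: (w>>0)&0xff=0x9 → $9

lsli %r7, $9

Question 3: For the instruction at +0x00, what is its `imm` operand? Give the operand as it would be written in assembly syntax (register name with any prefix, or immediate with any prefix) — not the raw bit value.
+0x00: 55 48 ⇒ word 0x4855 (little)
  top 4b → 0x4 → lsli [RI]
  [11:8] rd=8 = %r8
  [7:0] imm=85 = $85

$85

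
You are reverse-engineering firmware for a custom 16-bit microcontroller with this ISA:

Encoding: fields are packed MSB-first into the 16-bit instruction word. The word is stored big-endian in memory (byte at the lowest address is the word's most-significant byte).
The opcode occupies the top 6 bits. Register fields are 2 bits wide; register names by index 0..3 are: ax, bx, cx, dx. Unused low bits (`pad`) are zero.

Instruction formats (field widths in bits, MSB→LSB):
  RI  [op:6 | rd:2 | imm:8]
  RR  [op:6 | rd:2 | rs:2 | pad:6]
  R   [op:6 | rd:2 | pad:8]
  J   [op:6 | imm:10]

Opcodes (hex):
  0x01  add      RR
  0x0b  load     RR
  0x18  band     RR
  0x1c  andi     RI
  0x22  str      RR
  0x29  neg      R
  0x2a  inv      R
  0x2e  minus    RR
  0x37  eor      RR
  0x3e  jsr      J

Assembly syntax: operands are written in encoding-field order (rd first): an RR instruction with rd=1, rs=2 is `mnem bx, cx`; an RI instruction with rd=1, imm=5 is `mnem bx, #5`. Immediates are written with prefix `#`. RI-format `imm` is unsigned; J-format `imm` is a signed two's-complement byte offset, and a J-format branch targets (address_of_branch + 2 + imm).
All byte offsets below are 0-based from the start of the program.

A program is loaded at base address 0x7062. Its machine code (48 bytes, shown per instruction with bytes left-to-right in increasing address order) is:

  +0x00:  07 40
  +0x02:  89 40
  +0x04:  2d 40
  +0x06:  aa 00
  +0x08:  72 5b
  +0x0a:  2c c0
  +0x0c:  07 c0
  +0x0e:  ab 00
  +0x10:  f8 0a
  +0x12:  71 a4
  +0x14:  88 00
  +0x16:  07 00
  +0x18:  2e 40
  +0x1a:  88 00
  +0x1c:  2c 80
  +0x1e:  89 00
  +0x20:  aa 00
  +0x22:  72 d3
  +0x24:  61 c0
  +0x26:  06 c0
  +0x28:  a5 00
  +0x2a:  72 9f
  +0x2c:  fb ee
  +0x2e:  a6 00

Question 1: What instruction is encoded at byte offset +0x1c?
load ax, cx

off 0x1c: read 2c 80 as big → 0x2c80
  top 6b → 0xb → load [RR]
  rd@[9:8]=0x0 ⇒ ax
  rs@[7:6]=0x2 ⇒ cx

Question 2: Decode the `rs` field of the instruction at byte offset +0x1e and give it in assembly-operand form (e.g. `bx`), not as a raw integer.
off 0x1e: read 89 00 as big → 0x8900
  opcode bits[15:10]=0x22: str/RR
  [9:8] rd=1 = bx
  [7:6] rs=0 = ax

ax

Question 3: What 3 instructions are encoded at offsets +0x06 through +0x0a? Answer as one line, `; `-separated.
inv cx; andi cx, #91; load ax, dx

@+06  big-endian(aa 00) = 0xaa00
  top 6b → 0x2a → inv [R]
  rd: (w>>8)&0x3=0x2 → cx
@+08  big-endian(72 5b) = 0x725b
  top 6b → 0x1c → andi [RI]
  rd: (w>>8)&0x3=0x2 → cx
  imm: (w>>0)&0xff=0x5b → #91
@+0a  big-endian(2c c0) = 0x2cc0
  top 6b → 0xb → load [RR]
  rd: (w>>8)&0x3=0x0 → ax
  rs: (w>>6)&0x3=0x3 → dx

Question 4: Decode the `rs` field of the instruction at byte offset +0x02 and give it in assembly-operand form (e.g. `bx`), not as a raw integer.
off 0x02: read 89 40 as big → 0x8940
  top 6b → 0x22 → str [RR]
  rd: (w>>8)&0x3=0x1 → bx
  rs: (w>>6)&0x3=0x1 → bx

bx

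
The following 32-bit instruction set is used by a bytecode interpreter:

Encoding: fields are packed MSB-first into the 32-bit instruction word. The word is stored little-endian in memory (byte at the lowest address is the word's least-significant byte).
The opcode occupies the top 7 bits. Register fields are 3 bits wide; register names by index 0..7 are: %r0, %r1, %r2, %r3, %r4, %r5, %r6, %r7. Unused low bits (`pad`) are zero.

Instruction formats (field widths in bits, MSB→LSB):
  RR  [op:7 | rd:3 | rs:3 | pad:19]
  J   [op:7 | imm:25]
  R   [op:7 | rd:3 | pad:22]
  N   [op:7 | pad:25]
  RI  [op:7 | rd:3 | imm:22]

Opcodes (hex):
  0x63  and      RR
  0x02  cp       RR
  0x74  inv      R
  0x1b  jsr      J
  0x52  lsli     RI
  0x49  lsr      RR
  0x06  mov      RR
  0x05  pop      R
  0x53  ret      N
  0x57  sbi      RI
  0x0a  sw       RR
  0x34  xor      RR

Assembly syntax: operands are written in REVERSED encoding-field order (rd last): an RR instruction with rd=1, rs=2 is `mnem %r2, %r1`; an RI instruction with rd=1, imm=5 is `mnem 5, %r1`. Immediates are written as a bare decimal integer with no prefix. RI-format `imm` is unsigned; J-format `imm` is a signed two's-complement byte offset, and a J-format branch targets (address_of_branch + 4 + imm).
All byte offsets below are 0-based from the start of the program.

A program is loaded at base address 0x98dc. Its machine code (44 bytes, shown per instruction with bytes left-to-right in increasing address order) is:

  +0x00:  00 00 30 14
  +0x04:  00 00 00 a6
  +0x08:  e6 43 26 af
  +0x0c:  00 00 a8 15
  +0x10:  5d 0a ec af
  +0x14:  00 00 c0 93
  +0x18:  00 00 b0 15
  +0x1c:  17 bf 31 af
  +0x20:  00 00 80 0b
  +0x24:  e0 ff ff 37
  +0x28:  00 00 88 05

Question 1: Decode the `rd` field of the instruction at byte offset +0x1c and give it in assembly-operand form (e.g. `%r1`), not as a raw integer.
+0x1c: 17 bf 31 af ⇒ word 0xaf31bf17 (little)
  opcode bits[31:25]=0x57: sbi/RI
  rd: (w>>22)&0x7=0x4 → %r4
  imm: (w>>0)&0x3fffff=0x31bf17 → 3260183

%r4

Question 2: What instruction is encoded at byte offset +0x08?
sbi 2507750, %r4

[08] e6 43 26 af → 0xaf2643e6
  opcode bits[31:25]=0x57: sbi/RI
  [24:22] rd=4 = %r4
  [21:0] imm=2507750 = 2507750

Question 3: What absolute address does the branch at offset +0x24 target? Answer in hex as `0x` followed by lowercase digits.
0x98e4

[24] e0 ff ff 37 → 0x37ffffe0
  op=0x37ffffe0>>25=0x1b ⇒ jsr (J)
  [24:0] imm=33554400 (s25→-32) = -32
  target = base 0x98dc + off 0x24 + 4 + imm -32 = 0x98e4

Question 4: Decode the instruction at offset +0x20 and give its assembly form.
off 0x20: read 00 00 80 0b as little → 0x0b800000
  op=0x0b800000>>25=0x5 ⇒ pop (R)
  [24:22] rd=6 = %r6

pop %r6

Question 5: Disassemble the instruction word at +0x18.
sw %r6, %r6

+0x18: 00 00 b0 15 ⇒ word 0x15b00000 (little)
  opcode bits[31:25]=0xa: sw/RR
  rd: (w>>22)&0x7=0x6 → %r6
  rs: (w>>19)&0x7=0x6 → %r6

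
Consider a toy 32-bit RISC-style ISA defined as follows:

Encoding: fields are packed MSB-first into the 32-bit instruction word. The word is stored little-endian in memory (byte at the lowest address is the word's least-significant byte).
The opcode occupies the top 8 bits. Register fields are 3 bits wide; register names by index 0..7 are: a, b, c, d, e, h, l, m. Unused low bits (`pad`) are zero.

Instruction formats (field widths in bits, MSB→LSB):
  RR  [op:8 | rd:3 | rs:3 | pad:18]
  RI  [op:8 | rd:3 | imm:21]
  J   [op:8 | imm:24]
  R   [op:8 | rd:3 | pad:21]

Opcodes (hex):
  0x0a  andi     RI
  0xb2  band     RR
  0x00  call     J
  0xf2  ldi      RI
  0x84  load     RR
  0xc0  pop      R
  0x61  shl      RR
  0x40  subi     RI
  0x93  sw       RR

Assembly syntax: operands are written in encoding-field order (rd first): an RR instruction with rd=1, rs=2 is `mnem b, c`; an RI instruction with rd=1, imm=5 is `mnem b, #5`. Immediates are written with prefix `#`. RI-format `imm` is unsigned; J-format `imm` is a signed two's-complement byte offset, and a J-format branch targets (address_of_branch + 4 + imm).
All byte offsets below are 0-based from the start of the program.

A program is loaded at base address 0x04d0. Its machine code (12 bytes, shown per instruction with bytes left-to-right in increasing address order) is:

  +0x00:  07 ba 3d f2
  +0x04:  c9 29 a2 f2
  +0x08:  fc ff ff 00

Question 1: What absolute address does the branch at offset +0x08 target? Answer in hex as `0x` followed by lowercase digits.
[08] fc ff ff 00 → 0x00fffffc
  op=0x00fffffc>>24=0x0 ⇒ call (J)
  [23:0] imm=16777212 (s24→-4) = #-4
  target = base 0x04d0 + off 0x08 + 4 + imm -4 = 0x04d8

0x04d8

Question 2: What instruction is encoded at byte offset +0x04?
ldi h, #141769

@+04  little-endian(c9 29 a2 f2) = 0xf2a229c9
  opcode bits[31:24]=0xf2: ldi/RI
  rd@[23:21]=0x5 ⇒ h
  imm@[20:0]=0x229c9 ⇒ #141769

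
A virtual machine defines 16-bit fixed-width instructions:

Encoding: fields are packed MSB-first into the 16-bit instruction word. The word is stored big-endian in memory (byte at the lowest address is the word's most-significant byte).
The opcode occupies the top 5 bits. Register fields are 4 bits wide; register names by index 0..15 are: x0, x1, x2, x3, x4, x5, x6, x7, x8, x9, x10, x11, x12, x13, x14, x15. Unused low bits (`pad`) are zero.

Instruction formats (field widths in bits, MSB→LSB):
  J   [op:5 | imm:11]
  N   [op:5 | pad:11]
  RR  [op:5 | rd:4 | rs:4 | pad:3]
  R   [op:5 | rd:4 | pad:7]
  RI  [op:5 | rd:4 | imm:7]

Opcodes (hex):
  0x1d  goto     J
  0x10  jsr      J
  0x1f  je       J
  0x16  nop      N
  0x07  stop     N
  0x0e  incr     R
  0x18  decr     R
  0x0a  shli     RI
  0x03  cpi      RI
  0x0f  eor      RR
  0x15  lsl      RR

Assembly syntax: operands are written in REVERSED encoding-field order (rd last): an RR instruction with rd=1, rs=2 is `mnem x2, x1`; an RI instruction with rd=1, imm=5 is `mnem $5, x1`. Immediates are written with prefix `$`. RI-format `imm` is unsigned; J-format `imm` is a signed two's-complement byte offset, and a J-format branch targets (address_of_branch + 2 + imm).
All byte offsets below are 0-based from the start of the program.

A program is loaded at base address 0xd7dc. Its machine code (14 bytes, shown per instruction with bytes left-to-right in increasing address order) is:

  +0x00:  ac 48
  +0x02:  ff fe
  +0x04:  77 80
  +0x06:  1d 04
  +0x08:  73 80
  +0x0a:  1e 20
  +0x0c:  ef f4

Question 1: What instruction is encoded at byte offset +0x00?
off 0x00: read ac 48 as big → 0xac48
  opcode bits[15:11]=0x15: lsl/RR
  rd: (w>>7)&0xf=0x8 → x8
  rs: (w>>3)&0xf=0x9 → x9

lsl x9, x8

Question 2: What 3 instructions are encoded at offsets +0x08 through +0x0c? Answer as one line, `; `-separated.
incr x7; cpi $32, x12; goto $-12

off 0x08: read 73 80 as big → 0x7380
  opcode bits[15:11]=0xe: incr/R
  [10:7] rd=7 = x7
off 0x0a: read 1e 20 as big → 0x1e20
  opcode bits[15:11]=0x3: cpi/RI
  [10:7] rd=12 = x12
  [6:0] imm=32 = $32
off 0x0c: read ef f4 as big → 0xeff4
  opcode bits[15:11]=0x1d: goto/J
  [10:0] imm=2036 (s11→-12) = $-12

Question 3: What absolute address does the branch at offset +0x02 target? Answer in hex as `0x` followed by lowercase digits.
[02] ff fe → 0xfffe
  top 5b → 0x1f → je [J]
  imm: (w>>0)&0x7ff=0x7fe (s11→-2) → $-2
  target = base 0xd7dc + off 0x02 + 2 + imm -2 = 0xd7de

0xd7de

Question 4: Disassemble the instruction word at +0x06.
off 0x06: read 1d 04 as big → 0x1d04
  top 5b → 0x3 → cpi [RI]
  rd: (w>>7)&0xf=0xa → x10
  imm: (w>>0)&0x7f=0x4 → $4

cpi $4, x10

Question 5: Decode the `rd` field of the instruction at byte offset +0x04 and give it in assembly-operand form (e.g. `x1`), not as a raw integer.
off 0x04: read 77 80 as big → 0x7780
  opcode bits[15:11]=0xe: incr/R
  rd@[10:7]=0xf ⇒ x15

x15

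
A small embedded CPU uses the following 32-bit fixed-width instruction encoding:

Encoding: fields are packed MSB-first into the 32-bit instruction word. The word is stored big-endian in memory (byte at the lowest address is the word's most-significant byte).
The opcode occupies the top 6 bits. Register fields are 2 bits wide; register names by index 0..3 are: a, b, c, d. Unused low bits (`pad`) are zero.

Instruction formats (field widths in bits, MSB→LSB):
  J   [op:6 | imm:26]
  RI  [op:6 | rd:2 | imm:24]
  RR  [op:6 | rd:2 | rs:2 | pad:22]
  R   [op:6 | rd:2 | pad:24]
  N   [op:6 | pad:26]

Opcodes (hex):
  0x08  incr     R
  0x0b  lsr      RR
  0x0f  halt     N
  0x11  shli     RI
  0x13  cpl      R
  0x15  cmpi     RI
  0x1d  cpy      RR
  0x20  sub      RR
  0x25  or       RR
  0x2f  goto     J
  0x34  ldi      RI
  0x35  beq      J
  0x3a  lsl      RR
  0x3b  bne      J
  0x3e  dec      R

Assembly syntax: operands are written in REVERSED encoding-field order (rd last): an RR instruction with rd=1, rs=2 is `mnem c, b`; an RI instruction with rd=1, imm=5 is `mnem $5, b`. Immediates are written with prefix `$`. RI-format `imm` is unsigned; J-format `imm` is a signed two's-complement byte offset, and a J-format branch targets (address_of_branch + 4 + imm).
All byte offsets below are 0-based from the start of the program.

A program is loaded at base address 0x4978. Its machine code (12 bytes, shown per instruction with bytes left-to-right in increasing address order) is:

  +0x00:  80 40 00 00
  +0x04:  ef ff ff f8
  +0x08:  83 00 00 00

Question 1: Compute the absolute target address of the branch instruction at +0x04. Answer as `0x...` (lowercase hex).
0x4978

off 0x04: read ef ff ff f8 as big → 0xeffffff8
  op=0xeffffff8>>26=0x3b ⇒ bne (J)
  imm@[25:0]=0x3fffff8 (s26→-8) ⇒ $-8
  target = base 0x4978 + off 0x04 + 4 + imm -8 = 0x4978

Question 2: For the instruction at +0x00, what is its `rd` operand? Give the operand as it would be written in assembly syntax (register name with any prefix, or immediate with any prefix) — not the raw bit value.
a

[00] 80 40 00 00 → 0x80400000
  op=0x80400000>>26=0x20 ⇒ sub (RR)
  rd: (w>>24)&0x3=0x0 → a
  rs: (w>>22)&0x3=0x1 → b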